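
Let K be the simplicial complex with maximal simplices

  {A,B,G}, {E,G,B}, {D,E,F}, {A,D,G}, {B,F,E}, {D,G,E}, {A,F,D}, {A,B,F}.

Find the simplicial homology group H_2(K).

H_2 = Z.

Fix the vertex order A < B < D < E < F < G and write every simplex with vertices in increasing order. Then dim K = 2 and the simplices of K are:

  0-simplices (6): A, B, D, E, F, G
  1-simplices (12): AB, AD, AF, AG, BE, BF, BG, DE, DF, DG, EF, EG
  2-simplices (8): ABF, ABG, ADF, ADG, BEF, BEG, DEF, DEG

Hence C_0 ≅ Z^6, C_1 ≅ Z^12, C_2 ≅ Z^8.

The boundary map ∂_1: C_1 → C_0 sends each edge [p,q] (with p < q) to q − p.
The resulting 6×12 matrix has rank 5, and its Smith normal form has invariant factors (1,1,1,1,1).

Boundary ∂_2: C_2 → C_1 maps a triangle to the signed sum of its edges. For instance
  ∂ADG = DG − AG + AD,
  ∂DEG = EG − DG + DE.
The resulting 12×8 matrix has rank 7, and its Smith normal form has invariant factors (1,1,1,1,1,1,1).

From H_k ≅ ker(∂_k) / im(∂_{k+1}) we obtain:

  H_2: rank ker ∂_2 − rank ∂_3 = (8 − 7) − 0 = 1, and there is no ∂_3, so H_2 ≅ Z.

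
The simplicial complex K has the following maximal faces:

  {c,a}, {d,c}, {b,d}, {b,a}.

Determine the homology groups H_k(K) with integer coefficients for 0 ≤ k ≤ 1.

H_0 ≅ Z,  H_1 ≅ Z.

K has 4 vertices, 4 edges.
rank ∂_0 = 0, rank ∂_1 = 3 ⇒ b_0 = 4 − 0 − 3 = 1; all invariant factors of ∂_1 are 1 so no torsion. So H_0 ≅ Z.
rank ∂_1 = 3, rank ∂_2 = 0 ⇒ b_1 = 4 − 3 − 0 = 1. So H_1 ≅ Z.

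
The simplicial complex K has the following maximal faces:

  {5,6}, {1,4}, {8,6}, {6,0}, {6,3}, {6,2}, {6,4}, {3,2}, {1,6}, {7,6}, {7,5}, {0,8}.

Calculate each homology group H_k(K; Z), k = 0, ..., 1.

H_0 ≅ Z,  H_1 ≅ Z^4.

K has 9 vertices, 12 edges.
rank ∂_0 = 0, rank ∂_1 = 8 ⇒ b_0 = 9 − 0 − 8 = 1; all invariant factors of ∂_1 are 1 so no torsion. So H_0 ≅ Z.
rank ∂_1 = 8, rank ∂_2 = 0 ⇒ b_1 = 12 − 8 − 0 = 4. So H_1 ≅ Z^4.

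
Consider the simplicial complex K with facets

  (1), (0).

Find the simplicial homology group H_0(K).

K has 2 vertices.
rank ∂_0 = 0, rank ∂_1 = 0 ⇒ b_0 = 2 − 0 − 0 = 2. So H_0 = Z^2.

H_0 = Z^2.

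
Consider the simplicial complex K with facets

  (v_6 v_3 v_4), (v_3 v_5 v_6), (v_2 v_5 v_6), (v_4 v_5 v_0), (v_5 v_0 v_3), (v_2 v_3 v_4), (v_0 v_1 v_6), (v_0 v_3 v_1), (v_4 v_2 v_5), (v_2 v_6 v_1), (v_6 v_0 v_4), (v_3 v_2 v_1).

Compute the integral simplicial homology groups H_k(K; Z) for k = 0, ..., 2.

H_0 ≅ Z,  H_1 ≅ Z/2Z,  H_2 = 0.

K has 7 vertices, 18 edges, 12 triangles.
rank ∂_0 = 0, rank ∂_1 = 6 ⇒ b_0 = 7 − 0 − 6 = 1; all invariant factors of ∂_1 are 1 so no torsion. So H_0 ≅ Z.
rank ∂_1 = 6, rank ∂_2 = 12 ⇒ b_1 = 18 − 6 − 12 = 0; ∂_2 has invariant factor(s) [2] giving torsion. So H_1 ≅ Z/2Z.
rank ∂_2 = 12, rank ∂_3 = 0 ⇒ b_2 = 12 − 12 − 0 = 0. So H_2 ≅ 0.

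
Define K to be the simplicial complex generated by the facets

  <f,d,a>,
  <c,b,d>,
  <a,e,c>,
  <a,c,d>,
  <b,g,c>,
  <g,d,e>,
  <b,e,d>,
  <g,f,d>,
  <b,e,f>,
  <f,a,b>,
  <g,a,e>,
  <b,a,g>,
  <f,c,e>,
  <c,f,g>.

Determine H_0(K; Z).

H_0 ≅ Z.

Take the total order a < b < c < d < e < f < g on the vertex set. Then K (dimension 2) consists of the simplices:

  0-simplices (7): a, b, c, d, e, f, g
  1-simplices (21): ab, ac, ad, ae, af, ag, bc, bd, be, bf, bg, cd, ce, cf, cg, de, df, dg, ef, eg, fg
  2-simplices (14): abf, abg, acd, ace, adf, aeg, bcd, bcg, bde, bef, cef, cfg, deg, dfg

giving chain groups C_0 ≅ Z^7, C_1 ≅ Z^21, C_2 ≅ Z^14.

∂_1: C_1 → C_0 maps an edge to its endpoints' difference, ∂[p,q] = q − p. For instance
  ∂ae = e − a.
As a 7×21 matrix over Z this has rank 6, with invariant factors (1,1,1,1,1,1).

∂_2: C_2 → C_1 sends each 2-simplex [p,q,r] to [q,r] − [p,r] + [p,q]. For instance
  ∂cef = ef − cf + ce,
  ∂deg = eg − dg + de.
The resulting 21×14 matrix has rank 13, and its Smith normal form has invariant factors (1,1,1,1,1,1,1,1,1,1,1,1,1).

Reading off H_k = ker ∂_k / im ∂_{k+1}:

  H_0: rank C_0 − rank ∂_1 = 7 − 6 = 1, and the invariant factors of ∂_1 are all 1, so H_0 ≅ Z.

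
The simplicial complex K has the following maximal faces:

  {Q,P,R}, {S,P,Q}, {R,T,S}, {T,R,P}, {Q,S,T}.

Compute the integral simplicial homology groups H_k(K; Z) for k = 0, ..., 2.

H_0 ≅ Z,  H_1 ≅ Z,  H_2 = 0.

Order the vertices as P < Q < R < S < T. Listing each simplex with vertices in this order, K has dimension 2 with simplices:

  0-simplices (5): P, Q, R, S, T
  1-simplices (10): PQ, PR, PS, PT, QR, QS, QT, RS, RT, ST
  2-simplices (5): PQR, PQS, PRT, QST, RST

giving chain groups C_0 ≅ Z^5, C_1 ≅ Z^10, C_2 ≅ Z^5.

Boundary ∂_1: C_1 → C_0 sends each edge [p,q] (with p < q) to q − p. For instance
  ∂ST = T − S.
This gives a 5×10 integer matrix of rank 4; reducing to Smith normal form yields diagonal entries (1,1,1,1).

Boundary ∂_2: C_2 → C_1 sends each 2-simplex [p,q,r] to [q,r] − [p,r] + [p,q]. For instance
  ∂PQS = QS − PS + PQ,
  ∂QST = ST − QT + QS.
As a 10×5 matrix over Z this has rank 5, with invariant factors (1,1,1,1,1).

Computing H_k = (kernel of ∂_k) / (image of ∂_{k+1}):

  H_0: rank C_0 − rank ∂_1 = 5 − 4 = 1, and the invariant factors of ∂_1 are all 1, so H_0 = Z.
  H_1: rank ker ∂_1 − rank ∂_2 = (10 − 4) − 5 = 1, and the invariant factors of ∂_2 are all 1, so H_1 = Z.
  H_2: rank ker ∂_2 − rank ∂_3 = (5 − 5) − 0 = 0, and there is no ∂_3, so H_2 = 0.

As a check, the Euler characteristic is 5 − 10 + 5 = 0, which agrees with 1 − 1 + 0 = 0.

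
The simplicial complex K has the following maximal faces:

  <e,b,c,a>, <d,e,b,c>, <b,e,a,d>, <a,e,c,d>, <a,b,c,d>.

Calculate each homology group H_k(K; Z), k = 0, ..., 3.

H_0 = Z,  H_1 = 0,  H_2 = 0,  H_3 = Z.

Take the total order a < b < c < d < e on the vertex set. Then K (dimension 3) consists of the simplices:

  0-simplices (5): a, b, c, d, e
  1-simplices (10): ab, ac, ad, ae, bc, bd, be, cd, ce, de
  2-simplices (10): abc, abd, abe, acd, ace, ade, bcd, bce, bde, cde
  3-simplices (5): abcd, abce, abde, acde, bcde

Hence C_0 ≅ Z^5, C_1 ≅ Z^10, C_2 ≅ Z^10, C_3 ≅ Z^5.

∂_1: C_1 → C_0 is given by ∂[p,q] = [q] − [p]. For instance
  ∂de = e − d.
As a 5×10 matrix over Z this has rank 4, with invariant factors (1,1,1,1).

The boundary map ∂_2: C_2 → C_1 acts by ∂[p,q,r] = [q,r] − [p,r] + [p,q]. For instance
  ∂bce = ce − be + bc,
  ∂abc = bc − ac + ab.
The 10×10 boundary matrix has rank 6 and Smith normal form diag(1,1,1,1,1,1).

The boundary map ∂_3: C_3 → C_2 sends each 3-simplex σ to the alternating sum Σ_i (−1)^i (σ with its i-th vertex removed). For instance
  ∂bcde = cde − bde + bce − bcd,
  ∂abcd = bcd − acd + abd − abc.
The resulting 10×5 matrix has rank 4, and its Smith normal form has invariant factors (1,1,1,1).

Computing H_k = (kernel of ∂_k) / (image of ∂_{k+1}):

  H_0: rank C_0 − rank ∂_1 = 5 − 4 = 1, and the invariant factors of ∂_1 are all 1, so H_0 ≅ Z.
  H_1: rank ker ∂_1 − rank ∂_2 = (10 − 4) − 6 = 0, and the invariant factors of ∂_2 are all 1, so H_1 ≅ 0.
  H_2: rank ker ∂_2 − rank ∂_3 = (10 − 6) − 4 = 0, and the invariant factors of ∂_3 are all 1, so H_2 ≅ 0.
  H_3: rank ker ∂_3 − rank ∂_4 = (5 − 4) − 0 = 1, and there is no ∂_4, so H_3 ≅ Z.

(K is a triangulation of the 3-sphere S^3.)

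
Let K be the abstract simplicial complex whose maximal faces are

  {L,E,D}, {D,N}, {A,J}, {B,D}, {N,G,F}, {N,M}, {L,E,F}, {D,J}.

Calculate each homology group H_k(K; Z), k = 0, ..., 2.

H_0 = Z,  H_1 = Z,  H_2 = 0.

Take the total order A < B < D < E < F < G < J < L < M < N on the vertex set. Then K (dimension 2) consists of the simplices:

  0-simplices (10): A, B, D, E, F, G, J, L, M, N
  1-simplices (13): AJ, BD, DE, DJ, DL, DN, EF, EL, FG, FL, FN, GN, MN
  2-simplices (3): DEL, EFL, FGN

so the chain groups are C_0 ≅ Z^10, C_1 ≅ Z^13, C_2 ≅ Z^3.

∂_1: C_1 → C_0 is given by ∂[p,q] = [q] − [p].
The 10×13 boundary matrix has rank 9 and Smith normal form diag(1,1,1,1,1,1,1,1,1).

Boundary ∂_2: C_2 → C_1 maps a triangle to the signed sum of its edges. For instance
  ∂EFL = FL − EL + EF,
  ∂FGN = GN − FN + FG.
As a 13×3 matrix over Z this has rank 3, with invariant factors (1,1,1).

From H_k ≅ ker(∂_k) / im(∂_{k+1}) we obtain:

  H_0: rank C_0 − rank ∂_1 = 10 − 9 = 1, and the invariant factors of ∂_1 are all 1, so H_0 ≅ Z.
  H_1: rank ker ∂_1 − rank ∂_2 = (13 − 9) − 3 = 1, and the invariant factors of ∂_2 are all 1, so H_1 ≅ Z.
  H_2: rank ker ∂_2 − rank ∂_3 = (3 − 3) − 0 = 0, and there is no ∂_3, so H_2 ≅ 0.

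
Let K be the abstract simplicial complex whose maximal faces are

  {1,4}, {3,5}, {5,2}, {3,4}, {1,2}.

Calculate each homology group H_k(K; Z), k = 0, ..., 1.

K has 5 vertices, 5 edges.
rank ∂_0 = 0, rank ∂_1 = 4 ⇒ b_0 = 5 − 0 − 4 = 1; all invariant factors of ∂_1 are 1 so no torsion. So H_0 = Z.
rank ∂_1 = 4, rank ∂_2 = 0 ⇒ b_1 = 5 − 4 − 0 = 1. So H_1 = Z.

H_0 ≅ Z,  H_1 ≅ Z.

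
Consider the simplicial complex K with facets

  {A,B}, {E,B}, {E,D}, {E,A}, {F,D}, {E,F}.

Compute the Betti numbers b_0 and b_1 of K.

Fix the vertex order A < B < D < E < F and write every simplex with vertices in increasing order. Then dim K = 1 and the simplices of K are:

  0-simplices (5): A, B, D, E, F
  1-simplices (6): AB, AE, BE, DE, DF, EF

so the chain groups are C_0 ≅ Z^5, C_1 ≅ Z^6.

∂_1: C_1 → C_0 maps an edge to its endpoints' difference, ∂[p,q] = q − p.
This gives a 5×6 integer matrix of rank 4; reducing to Smith normal form yields diagonal entries (1,1,1,1).

Reading off H_k = ker ∂_k / im ∂_{k+1}:

  H_0: rank C_0 − rank ∂_1 = 5 − 4 = 1, and the invariant factors of ∂_1 are all 1, so H_0 ≅ Z.
  H_1: rank ker ∂_1 − rank ∂_2 = (6 − 4) − 0 = 2, and there is no ∂_2, so H_1 ≅ Z^2.

Hence the Betti numbers are b_0 = 1, b_1 = 2.

b_0 = 1, b_1 = 2.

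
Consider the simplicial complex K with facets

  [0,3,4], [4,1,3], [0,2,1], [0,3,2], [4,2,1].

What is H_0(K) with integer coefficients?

H_0 = Z.

We work with the vertex ordering 0 < 1 < 2 < 3 < 4. The simplices of K, each written with vertices in increasing order, are:

  0-simplices (5): [0], [1], [2], [3], [4]
  1-simplices (10): [0,1], [0,2], [0,3], [0,4], [1,2], [1,3], [1,4], [2,3], [2,4], [3,4]
  2-simplices (5): [0,1,2], [0,2,3], [0,3,4], [1,2,4], [1,3,4]

so the chain groups are C_0 ≅ Z^5, C_1 ≅ Z^10, C_2 ≅ Z^5.

∂_1: C_1 → C_0 is given by ∂[p,q] = [q] − [p].
As a 5×10 matrix over Z this has rank 4, with invariant factors (1,1,1,1).

∂_2: C_2 → C_1 acts by ∂[p,q,r] = [q,r] − [p,r] + [p,q]. For instance
  ∂[1,3,4] = [3,4] − [1,4] + [1,3],
  ∂[0,1,2] = [1,2] − [0,2] + [0,1].
As a 10×5 matrix over Z this has rank 5, with invariant factors (1,1,1,1,1).

Now H_k = ker ∂_k / im ∂_{k+1}, so:

  H_0: rank C_0 − rank ∂_1 = 5 − 4 = 1, and the invariant factors of ∂_1 are all 1, so H_0 = Z.

(K is a triangulation of the Möbius band.)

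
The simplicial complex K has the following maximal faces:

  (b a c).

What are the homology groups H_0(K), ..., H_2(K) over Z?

H_0 ≅ Z,  H_1 = 0,  H_2 = 0.

Fix the vertex order a < b < c and write every simplex with vertices in increasing order. Then dim K = 2 and the simplices of K are:

  0-simplices (3): a, b, c
  1-simplices (3): ab, ac, bc
  2-simplices (1): abc

so the chain groups are C_0 ≅ Z^3, C_1 ≅ Z^3, C_2 ≅ Z^1.

Boundary ∂_1: C_1 → C_0 sends each edge [p,q] (with p < q) to q − p. For instance
  ∂ac = c − a.
This gives a 3×3 integer matrix of rank 2; reducing to Smith normal form yields diagonal entries (1,1).

Boundary ∂_2: C_2 → C_1 acts by ∂[p,q,r] = [q,r] − [p,r] + [p,q]. For instance
  ∂abc = bc − ac + ab.
The resulting 3×1 matrix has rank 1, and its Smith normal form has invariant factors (1).

Now H_k = ker ∂_k / im ∂_{k+1}, so:

  H_0: rank C_0 − rank ∂_1 = 3 − 2 = 1, and the invariant factors of ∂_1 are all 1, so H_0 ≅ Z.
  H_1: rank ker ∂_1 − rank ∂_2 = (3 − 2) − 1 = 0, and the invariant factors of ∂_2 are all 1, so H_1 ≅ 0.
  H_2: rank ker ∂_2 − rank ∂_3 = (1 − 1) − 0 = 0, and there is no ∂_3, so H_2 ≅ 0.

As a check, the Euler characteristic is 3 − 3 + 1 = 1, which agrees with 1 − 0 + 0 = 1.
(K is a triangulation of the 2-simplex.)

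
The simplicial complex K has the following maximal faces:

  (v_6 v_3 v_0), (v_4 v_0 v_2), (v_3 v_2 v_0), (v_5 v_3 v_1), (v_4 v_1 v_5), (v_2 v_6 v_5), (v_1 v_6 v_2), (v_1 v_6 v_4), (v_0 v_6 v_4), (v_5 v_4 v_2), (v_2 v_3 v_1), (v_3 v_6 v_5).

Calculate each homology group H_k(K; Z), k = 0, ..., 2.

H_0 = Z,  H_1 = Z/2,  H_2 = 0.

Take the total order v_0 < v_1 < v_2 < v_3 < v_4 < v_5 < v_6 on the vertex set. Then K (dimension 2) consists of the simplices:

  0-simplices (7): [v_0], [v_1], [v_2], [v_3], [v_4], [v_5], [v_6]
  1-simplices (18): (18 of them)
  2-simplices (12): (12 of them)

Hence C_0 ≅ Z^7, C_1 ≅ Z^18, C_2 ≅ Z^12.

The boundary map ∂_1: C_1 → C_0 sends each edge [p,q] (with p < q) to q − p. For instance
  ∂[v_0,v_6] = [v_6] − [v_0].
The resulting 7×18 matrix has rank 6, and its Smith normal form has invariant factors (1,1,1,1,1,1).

The boundary map ∂_2: C_2 → C_1 sends each 2-simplex [p,q,r] to [q,r] − [p,r] + [p,q]. For instance
  ∂[v_2,v_4,v_5] = [v_4,v_5] − [v_2,v_5] + [v_2,v_4],
  ∂[v_0,v_2,v_3] = [v_2,v_3] − [v_0,v_3] + [v_0,v_2].
The resulting 18×12 matrix has rank 12, and its Smith normal form has invariant factors (1,1,1,1,1,1,1,1,1,1,1,2).

Reading off H_k = ker ∂_k / im ∂_{k+1}:

  H_0: rank C_0 − rank ∂_1 = 7 − 6 = 1, and the invariant factors of ∂_1 are all 1, so H_0 = Z.
  H_1: rank ker ∂_1 − rank ∂_2 = (18 − 6) − 12 = 0, and ∂_2 has invariant factor 2 > 1, so H_1 = Z/2.
  H_2: rank ker ∂_2 − rank ∂_3 = (12 − 12) − 0 = 0, and there is no ∂_3, so H_2 = 0.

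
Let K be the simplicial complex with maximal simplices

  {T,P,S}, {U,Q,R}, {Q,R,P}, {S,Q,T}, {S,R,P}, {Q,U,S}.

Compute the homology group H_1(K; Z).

Order the vertices as P < Q < R < S < T < U. Listing each simplex with vertices in this order, K has dimension 2 with simplices:

  0-simplices (6): P, Q, R, S, T, U
  1-simplices (12): PQ, PR, PS, PT, QR, QS, QT, QU, RS, RU, ST, SU
  2-simplices (6): PQR, PRS, PST, QRU, QST, QSU

so the chain groups are C_0 ≅ Z^6, C_1 ≅ Z^12, C_2 ≅ Z^6.

The boundary map ∂_1: C_1 → C_0 sends each edge [p,q] (with p < q) to q − p. For instance
  ∂QR = R − Q.
This gives a 6×12 integer matrix of rank 5; reducing to Smith normal form yields diagonal entries (1,1,1,1,1).

∂_2: C_2 → C_1 acts by ∂[p,q,r] = [q,r] − [p,r] + [p,q]. For instance
  ∂PQR = QR − PR + PQ,
  ∂PST = ST − PT + PS.
The resulting 12×6 matrix has rank 6, and its Smith normal form has invariant factors (1,1,1,1,1,1).

Reading off H_k = ker ∂_k / im ∂_{k+1}:

  H_1: rank ker ∂_1 − rank ∂_2 = (12 − 5) − 6 = 1, and the invariant factors of ∂_2 are all 1, so H_1 ≅ Z.

(K is a triangulation of the cylinder S^1 x I.)

H_1 ≅ Z.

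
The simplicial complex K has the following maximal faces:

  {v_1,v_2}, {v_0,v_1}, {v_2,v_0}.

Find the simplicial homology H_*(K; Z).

H_0 = Z,  H_1 = Z.

Fix the vertex order v_0 < v_1 < v_2 and write every simplex with vertices in increasing order. Then dim K = 1 and the simplices of K are:

  0-simplices (3): [v_0], [v_1], [v_2]
  1-simplices (3): [v_0,v_1], [v_0,v_2], [v_1,v_2]

Hence C_0 ≅ Z^3, C_1 ≅ Z^3.

The boundary map ∂_1: C_1 → C_0 sends each edge [p,q] (with p < q) to q − p. For instance
  ∂[v_0,v_2] = [v_2] − [v_0].
The resulting 3×3 matrix has rank 2, and its Smith normal form has invariant factors (1,1).

Reading off H_k = ker ∂_k / im ∂_{k+1}:

  H_0: rank C_0 − rank ∂_1 = 3 − 2 = 1, and the invariant factors of ∂_1 are all 1, so H_0 ≅ Z.
  H_1: rank ker ∂_1 − rank ∂_2 = (3 − 2) − 0 = 1, and there is no ∂_2, so H_1 ≅ Z.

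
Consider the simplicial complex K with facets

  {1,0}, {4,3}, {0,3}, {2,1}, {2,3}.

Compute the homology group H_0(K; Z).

Fix the vertex order 0 < 1 < 2 < 3 < 4 and write every simplex with vertices in increasing order. Then dim K = 1 and the simplices of K are:

  0-simplices (5): [0], [1], [2], [3], [4]
  1-simplices (5): [0,1], [0,3], [1,2], [2,3], [3,4]

so the chain groups are C_0 ≅ Z^5, C_1 ≅ Z^5.

Boundary ∂_1: C_1 → C_0 sends each edge [p,q] (with p < q) to q − p.
The resulting 5×5 matrix has rank 4, and its Smith normal form has invariant factors (1,1,1,1).

From H_k ≅ ker(∂_k) / im(∂_{k+1}) we obtain:

  H_0: rank C_0 − rank ∂_1 = 5 − 4 = 1, and the invariant factors of ∂_1 are all 1, so H_0 ≅ Z.

H_0 = Z.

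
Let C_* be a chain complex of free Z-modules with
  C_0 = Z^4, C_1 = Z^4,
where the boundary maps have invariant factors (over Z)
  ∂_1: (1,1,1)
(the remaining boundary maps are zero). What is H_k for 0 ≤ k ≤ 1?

H_0 = Z,  H_1 = Z.

H_0: b_0 = 4 − 0 − 3 = 1; torsion from ∂_1 factors > 1: none. So H_0 = Z.
H_1: b_1 = 4 − 3 − 0 = 1; torsion from ∂_2 factors > 1: none. So H_1 = Z.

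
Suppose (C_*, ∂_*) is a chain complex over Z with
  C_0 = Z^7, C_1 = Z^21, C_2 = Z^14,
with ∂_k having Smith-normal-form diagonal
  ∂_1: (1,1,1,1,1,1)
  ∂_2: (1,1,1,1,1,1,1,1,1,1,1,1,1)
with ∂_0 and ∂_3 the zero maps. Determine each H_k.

H_0: b_0 = 7 − 0 − 6 = 1; torsion from ∂_1 factors > 1: none. So H_0 ≅ Z.
H_1: b_1 = 21 − 6 − 13 = 2; torsion from ∂_2 factors > 1: none. So H_1 ≅ Z^2.
H_2: b_2 = 14 − 13 − 0 = 1; torsion from ∂_3 factors > 1: none. So H_2 ≅ Z.

H_0 ≅ Z,  H_1 ≅ Z^2,  H_2 ≅ Z.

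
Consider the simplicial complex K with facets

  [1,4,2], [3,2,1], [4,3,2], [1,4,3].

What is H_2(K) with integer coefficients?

H_2 = Z.

Order the vertices as 1 < 2 < 3 < 4. Listing each simplex with vertices in this order, K has dimension 2 with simplices:

  0-simplices (4): [1], [2], [3], [4]
  1-simplices (6): [1,2], [1,3], [1,4], [2,3], [2,4], [3,4]
  2-simplices (4): [1,2,3], [1,2,4], [1,3,4], [2,3,4]

Hence C_0 ≅ Z^4, C_1 ≅ Z^6, C_2 ≅ Z^4.

Boundary ∂_1: C_1 → C_0 is given by ∂[p,q] = [q] − [p].
The resulting 4×6 matrix has rank 3, and its Smith normal form has invariant factors (1,1,1).

∂_2: C_2 → C_1 sends each 2-simplex [p,q,r] to [q,r] − [p,r] + [p,q]. For instance
  ∂[1,2,3] = [2,3] − [1,3] + [1,2],
  ∂[1,2,4] = [2,4] − [1,4] + [1,2].
As a 6×4 matrix over Z this has rank 3, with invariant factors (1,1,1).

Now H_k = ker ∂_k / im ∂_{k+1}, so:

  H_2: rank ker ∂_2 − rank ∂_3 = (4 − 3) − 0 = 1, and there is no ∂_3, so H_2 = Z.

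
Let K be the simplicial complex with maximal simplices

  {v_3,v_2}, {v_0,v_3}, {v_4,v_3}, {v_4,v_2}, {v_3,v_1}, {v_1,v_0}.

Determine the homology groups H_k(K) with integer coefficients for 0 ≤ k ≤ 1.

Take the total order v_0 < v_1 < v_2 < v_3 < v_4 on the vertex set. Then K (dimension 1) consists of the simplices:

  0-simplices (5): [v_0], [v_1], [v_2], [v_3], [v_4]
  1-simplices (6): [v_0,v_1], [v_0,v_3], [v_1,v_3], [v_2,v_3], [v_2,v_4], [v_3,v_4]

so the chain groups are C_0 ≅ Z^5, C_1 ≅ Z^6.

∂_1: C_1 → C_0 sends each edge [p,q] (with p < q) to q − p. For instance
  ∂[v_0,v_1] = [v_1] − [v_0].
As a 5×6 matrix over Z this has rank 4, with invariant factors (1,1,1,1).

From H_k ≅ ker(∂_k) / im(∂_{k+1}) we obtain:

  H_0: rank C_0 − rank ∂_1 = 5 − 4 = 1, and the invariant factors of ∂_1 are all 1, so H_0 ≅ Z.
  H_1: rank ker ∂_1 − rank ∂_2 = (6 − 4) − 0 = 2, and there is no ∂_2, so H_1 ≅ Z^2.

As a check, the Euler characteristic is 5 − 6 = -1, which agrees with 1 − 2 = -1.

H_0 ≅ Z,  H_1 ≅ Z^2.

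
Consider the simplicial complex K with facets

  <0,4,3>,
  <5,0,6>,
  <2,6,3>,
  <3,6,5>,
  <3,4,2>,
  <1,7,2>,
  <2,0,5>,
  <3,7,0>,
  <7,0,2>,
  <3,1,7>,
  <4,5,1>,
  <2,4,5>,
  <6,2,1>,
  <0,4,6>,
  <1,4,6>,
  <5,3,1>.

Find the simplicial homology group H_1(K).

We work with the vertex ordering 0 < 1 < 2 < 3 < 4 < 5 < 6 < 7. The simplices of K, each written with vertices in increasing order, are:

  0-simplices (8): [0], [1], [2], [3], [4], [5], [6], [7]
  1-simplices (24): (24 of them)
  2-simplices (16): [0,2,5], [0,2,7], [0,3,4], [0,3,7], [0,4,6], [0,5,6], [1,2,6], [1,2,7], [1,3,5], [1,3,7], [1,4,5], [1,4,6], [2,3,4], [2,3,6], [2,4,5], [3,5,6]

so the chain groups are C_0 ≅ Z^8, C_1 ≅ Z^24, C_2 ≅ Z^16.

Boundary ∂_1: C_1 → C_0 sends each edge [p,q] (with p < q) to q − p. For instance
  ∂[2,5] = [5] − [2].
The resulting 8×24 matrix has rank 7, and its Smith normal form has invariant factors (1,1,1,1,1,1,1).

Boundary ∂_2: C_2 → C_1 acts by ∂[p,q,r] = [q,r] − [p,r] + [p,q]. For instance
  ∂[0,2,5] = [2,5] − [0,5] + [0,2],
  ∂[1,4,5] = [4,5] − [1,5] + [1,4].
As a 24×16 matrix over Z this has rank 15, with invariant factors (1,1,1,1,1,1,1,1,1,1,1,1,1,1,1).

From H_k ≅ ker(∂_k) / im(∂_{k+1}) we obtain:

  H_1: rank ker ∂_1 − rank ∂_2 = (24 − 7) − 15 = 2, and the invariant factors of ∂_2 are all 1, so H_1 ≅ Z^2.

(K is a triangulation of the torus T^2.)

H_1 = Z^2.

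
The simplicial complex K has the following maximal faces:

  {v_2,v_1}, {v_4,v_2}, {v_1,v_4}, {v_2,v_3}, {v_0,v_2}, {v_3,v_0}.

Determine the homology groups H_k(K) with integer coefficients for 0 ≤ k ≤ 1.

Take the total order v_0 < v_1 < v_2 < v_3 < v_4 on the vertex set. Then K (dimension 1) consists of the simplices:

  0-simplices (5): [v_0], [v_1], [v_2], [v_3], [v_4]
  1-simplices (6): [v_0,v_2], [v_0,v_3], [v_1,v_2], [v_1,v_4], [v_2,v_3], [v_2,v_4]

Hence C_0 ≅ Z^5, C_1 ≅ Z^6.

Boundary ∂_1: C_1 → C_0 is given by ∂[p,q] = [q] − [p].
As a 5×6 matrix over Z this has rank 4, with invariant factors (1,1,1,1).

Now H_k = ker ∂_k / im ∂_{k+1}, so:

  H_0: rank C_0 − rank ∂_1 = 5 − 4 = 1, and the invariant factors of ∂_1 are all 1, so H_0 = Z.
  H_1: rank ker ∂_1 − rank ∂_2 = (6 − 4) − 0 = 2, and there is no ∂_2, so H_1 = Z^2.

As a check, the Euler characteristic is 5 − 6 = -1, which agrees with 1 − 2 = -1.
(K is a triangulation of a wedge of 2 circles.)

H_0 = Z,  H_1 = Z^2.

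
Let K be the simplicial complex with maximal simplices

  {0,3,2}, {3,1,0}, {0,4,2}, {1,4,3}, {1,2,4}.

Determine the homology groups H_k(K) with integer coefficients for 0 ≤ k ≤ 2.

Take the total order 0 < 1 < 2 < 3 < 4 on the vertex set. Then K (dimension 2) consists of the simplices:

  0-simplices (5): [0], [1], [2], [3], [4]
  1-simplices (10): [0,1], [0,2], [0,3], [0,4], [1,2], [1,3], [1,4], [2,3], [2,4], [3,4]
  2-simplices (5): [0,1,3], [0,2,3], [0,2,4], [1,2,4], [1,3,4]

Hence C_0 ≅ Z^5, C_1 ≅ Z^10, C_2 ≅ Z^5.

∂_1: C_1 → C_0 is given by ∂[p,q] = [q] − [p]. For instance
  ∂[3,4] = [4] − [3].
The resulting 5×10 matrix has rank 4, and its Smith normal form has invariant factors (1,1,1,1).

∂_2: C_2 → C_1 acts by ∂[p,q,r] = [q,r] − [p,r] + [p,q]. For instance
  ∂[1,3,4] = [3,4] − [1,4] + [1,3],
  ∂[0,1,3] = [1,3] − [0,3] + [0,1].
This gives a 10×5 integer matrix of rank 5; reducing to Smith normal form yields diagonal entries (1,1,1,1,1).

Computing H_k = (kernel of ∂_k) / (image of ∂_{k+1}):

  H_0: rank C_0 − rank ∂_1 = 5 − 4 = 1, and the invariant factors of ∂_1 are all 1, so H_0 ≅ Z.
  H_1: rank ker ∂_1 − rank ∂_2 = (10 − 4) − 5 = 1, and the invariant factors of ∂_2 are all 1, so H_1 ≅ Z.
  H_2: rank ker ∂_2 − rank ∂_3 = (5 − 5) − 0 = 0, and there is no ∂_3, so H_2 ≅ 0.

As a check, the Euler characteristic is 5 − 10 + 5 = 0, which agrees with 1 − 1 + 0 = 0.

H_0 ≅ Z,  H_1 ≅ Z,  H_2 = 0.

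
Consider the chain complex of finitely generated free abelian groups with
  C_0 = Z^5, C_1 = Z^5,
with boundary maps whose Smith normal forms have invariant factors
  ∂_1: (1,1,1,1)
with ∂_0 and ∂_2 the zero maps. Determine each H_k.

H_0: b_0 = 5 − 0 − 4 = 1; torsion from ∂_1 factors > 1: none. So H_0 = Z.
H_1: b_1 = 5 − 4 − 0 = 1; torsion from ∂_2 factors > 1: none. So H_1 = Z.

H_0 = Z,  H_1 = Z.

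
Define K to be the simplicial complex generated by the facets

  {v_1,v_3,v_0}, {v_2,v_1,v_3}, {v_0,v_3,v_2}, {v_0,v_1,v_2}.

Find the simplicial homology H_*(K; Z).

H_0 = Z,  H_1 = 0,  H_2 = Z.

Take the total order v_0 < v_1 < v_2 < v_3 on the vertex set. Then K (dimension 2) consists of the simplices:

  0-simplices (4): [v_0], [v_1], [v_2], [v_3]
  1-simplices (6): [v_0,v_1], [v_0,v_2], [v_0,v_3], [v_1,v_2], [v_1,v_3], [v_2,v_3]
  2-simplices (4): [v_0,v_1,v_2], [v_0,v_1,v_3], [v_0,v_2,v_3], [v_1,v_2,v_3]

Hence C_0 ≅ Z^4, C_1 ≅ Z^6, C_2 ≅ Z^4.

Boundary ∂_1: C_1 → C_0 maps an edge to its endpoints' difference, ∂[p,q] = q − p.
As a 4×6 matrix over Z this has rank 3, with invariant factors (1,1,1).

Boundary ∂_2: C_2 → C_1 maps a triangle to the signed sum of its edges. For instance
  ∂[v_0,v_1,v_3] = [v_1,v_3] − [v_0,v_3] + [v_0,v_1],
  ∂[v_1,v_2,v_3] = [v_2,v_3] − [v_1,v_3] + [v_1,v_2].
The 6×4 boundary matrix has rank 3 and Smith normal form diag(1,1,1).

Now H_k = ker ∂_k / im ∂_{k+1}, so:

  H_0: rank C_0 − rank ∂_1 = 4 − 3 = 1, and the invariant factors of ∂_1 are all 1, so H_0 ≅ Z.
  H_1: rank ker ∂_1 − rank ∂_2 = (6 − 3) − 3 = 0, and the invariant factors of ∂_2 are all 1, so H_1 ≅ 0.
  H_2: rank ker ∂_2 − rank ∂_3 = (4 − 3) − 0 = 1, and there is no ∂_3, so H_2 ≅ Z.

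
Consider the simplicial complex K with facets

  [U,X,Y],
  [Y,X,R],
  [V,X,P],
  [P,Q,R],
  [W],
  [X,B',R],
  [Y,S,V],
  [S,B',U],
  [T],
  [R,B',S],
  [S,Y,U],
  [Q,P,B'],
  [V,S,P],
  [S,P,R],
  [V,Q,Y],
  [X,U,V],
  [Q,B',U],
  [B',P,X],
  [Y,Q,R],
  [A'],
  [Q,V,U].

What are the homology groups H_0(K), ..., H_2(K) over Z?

H_0 ≅ Z^4,  H_1 ≅ Z ⊕ Z_2,  H_2 = 0.

We work with the vertex ordering P < Q < R < S < T < U < V < W < X < Y < A' < B'. The simplices of K, each written with vertices in increasing order, are:

  0-simplices (12): [P], [Q], [R], [S], [T], [U], [V], [W], [X], [Y], [A'], [B']
  1-simplices (27): (27 of them)
  2-simplices (18): (18 of them)

giving chain groups C_0 ≅ Z^12, C_1 ≅ Z^27, C_2 ≅ Z^18.

Boundary ∂_1: C_1 → C_0 is given by ∂[p,q] = [q] − [p].
The resulting 12×27 matrix has rank 8, and its Smith normal form has invariant factors (1,1,1,1,1,1,1,1).

The boundary map ∂_2: C_2 → C_1 acts by ∂[p,q,r] = [q,r] − [p,r] + [p,q]. For instance
  ∂[R,X,B'] = [X,B'] − [R,B'] + [R,X],
  ∂[U,V,X] = [V,X] − [U,X] + [U,V].
As a 27×18 matrix over Z this has rank 18, with invariant factors (1,1,1,1,1,1,1,1,1,1,1,1,1,1,1,1,1,2).

Computing H_k = (kernel of ∂_k) / (image of ∂_{k+1}):

  H_0: rank C_0 − rank ∂_1 = 12 − 8 = 4, and the invariant factors of ∂_1 are all 1, so H_0 ≅ Z^4.
  H_1: rank ker ∂_1 − rank ∂_2 = (27 − 8) − 18 = 1, and ∂_2 has invariant factor 2 > 1, so H_1 ≅ Z ⊕ Z_2.
  H_2: rank ker ∂_2 − rank ∂_3 = (18 − 18) − 0 = 0, and there is no ∂_3, so H_2 ≅ 0.

As a check, the Euler characteristic is 12 − 27 + 18 = 3, which agrees with 4 − 1 + 0 = 3.
(K is a triangulation of the disjoint union of a set of 3 points and the Klein bottle.)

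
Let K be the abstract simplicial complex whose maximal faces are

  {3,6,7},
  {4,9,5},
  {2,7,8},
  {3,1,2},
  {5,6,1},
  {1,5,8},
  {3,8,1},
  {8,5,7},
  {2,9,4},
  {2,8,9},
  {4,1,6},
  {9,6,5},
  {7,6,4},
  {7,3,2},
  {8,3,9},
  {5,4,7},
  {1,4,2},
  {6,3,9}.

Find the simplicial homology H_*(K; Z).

H_0 ≅ Z,  H_1 ≅ Z ⊕ Z_2,  H_2 = 0.

K has 9 vertices, 27 edges, 18 triangles.
rank ∂_0 = 0, rank ∂_1 = 8 ⇒ b_0 = 9 − 0 − 8 = 1; all invariant factors of ∂_1 are 1 so no torsion. So H_0 ≅ Z.
rank ∂_1 = 8, rank ∂_2 = 18 ⇒ b_1 = 27 − 8 − 18 = 1; ∂_2 has invariant factor(s) [2] giving torsion. So H_1 ≅ Z ⊕ Z_2.
rank ∂_2 = 18, rank ∂_3 = 0 ⇒ b_2 = 18 − 18 − 0 = 0. So H_2 ≅ 0.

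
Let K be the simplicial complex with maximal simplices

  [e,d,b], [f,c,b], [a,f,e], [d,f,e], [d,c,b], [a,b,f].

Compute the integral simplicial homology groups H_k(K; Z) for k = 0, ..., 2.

Fix the vertex order a < b < c < d < e < f and write every simplex with vertices in increasing order. Then dim K = 2 and the simplices of K are:

  0-simplices (6): a, b, c, d, e, f
  1-simplices (12): ab, ae, af, bc, bd, be, bf, cd, cf, de, df, ef
  2-simplices (6): abf, aef, bcd, bcf, bde, def

so the chain groups are C_0 ≅ Z^6, C_1 ≅ Z^12, C_2 ≅ Z^6.

∂_1: C_1 → C_0 sends each edge [p,q] (with p < q) to q − p. For instance
  ∂ae = e − a.
This gives a 6×12 integer matrix of rank 5; reducing to Smith normal form yields diagonal entries (1,1,1,1,1).

The boundary map ∂_2: C_2 → C_1 acts by ∂[p,q,r] = [q,r] − [p,r] + [p,q]. For instance
  ∂bcd = cd − bd + bc,
  ∂bcf = cf − bf + bc.
The resulting 12×6 matrix has rank 6, and its Smith normal form has invariant factors (1,1,1,1,1,1).

Computing H_k = (kernel of ∂_k) / (image of ∂_{k+1}):

  H_0: rank C_0 − rank ∂_1 = 6 − 5 = 1, and the invariant factors of ∂_1 are all 1, so H_0 ≅ Z.
  H_1: rank ker ∂_1 − rank ∂_2 = (12 − 5) − 6 = 1, and the invariant factors of ∂_2 are all 1, so H_1 ≅ Z.
  H_2: rank ker ∂_2 − rank ∂_3 = (6 − 6) − 0 = 0, and there is no ∂_3, so H_2 ≅ 0.

As a check, the Euler characteristic is 6 − 12 + 6 = 0, which agrees with 1 − 1 + 0 = 0.

H_0 ≅ Z,  H_1 ≅ Z,  H_2 = 0.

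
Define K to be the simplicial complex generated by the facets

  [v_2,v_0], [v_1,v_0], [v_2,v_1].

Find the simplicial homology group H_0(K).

Take the total order v_0 < v_1 < v_2 on the vertex set. Then K (dimension 1) consists of the simplices:

  0-simplices (3): [v_0], [v_1], [v_2]
  1-simplices (3): [v_0,v_1], [v_0,v_2], [v_1,v_2]

so the chain groups are C_0 ≅ Z^3, C_1 ≅ Z^3.

The boundary map ∂_1: C_1 → C_0 sends each edge [p,q] (with p < q) to q − p.
The resulting 3×3 matrix has rank 2, and its Smith normal form has invariant factors (1,1).

Computing H_k = (kernel of ∂_k) / (image of ∂_{k+1}):

  H_0: rank C_0 − rank ∂_1 = 3 − 2 = 1, and the invariant factors of ∂_1 are all 1, so H_0 ≅ Z.

(K is a triangulation of the circle S^1.)

H_0 = Z.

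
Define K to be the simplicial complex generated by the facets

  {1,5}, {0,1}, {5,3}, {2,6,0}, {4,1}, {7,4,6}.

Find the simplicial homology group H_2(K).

K has 8 vertices, 10 edges, 2 triangles.
rank ∂_2 = 2, rank ∂_3 = 0 ⇒ b_2 = 2 − 2 − 0 = 0. So H_2 ≅ 0.

H_2 ≅ 0.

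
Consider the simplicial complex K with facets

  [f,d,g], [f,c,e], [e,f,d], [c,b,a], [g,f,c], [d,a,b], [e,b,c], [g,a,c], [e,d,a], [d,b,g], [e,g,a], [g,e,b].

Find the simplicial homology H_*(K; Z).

H_0 = Z,  H_1 = Z_2,  H_2 = 0.

K has 7 vertices, 18 edges, 12 triangles.
rank ∂_0 = 0, rank ∂_1 = 6 ⇒ b_0 = 7 − 0 − 6 = 1; all invariant factors of ∂_1 are 1 so no torsion. So H_0 ≅ Z.
rank ∂_1 = 6, rank ∂_2 = 12 ⇒ b_1 = 18 − 6 − 12 = 0; ∂_2 has invariant factor(s) [2] giving torsion. So H_1 ≅ Z_2.
rank ∂_2 = 12, rank ∂_3 = 0 ⇒ b_2 = 12 − 12 − 0 = 0. So H_2 ≅ 0.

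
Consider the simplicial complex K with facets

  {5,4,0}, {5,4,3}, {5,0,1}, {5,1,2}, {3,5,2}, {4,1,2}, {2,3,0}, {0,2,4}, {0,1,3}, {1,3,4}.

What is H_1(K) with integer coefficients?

Take the total order 0 < 1 < 2 < 3 < 4 < 5 on the vertex set. Then K (dimension 2) consists of the simplices:

  0-simplices (6): [0], [1], [2], [3], [4], [5]
  1-simplices (15): [0,1], [0,2], [0,3], [0,4], [0,5], [1,2], [1,3], [1,4], [1,5], [2,3], [2,4], [2,5], [3,4], [3,5], [4,5]
  2-simplices (10): [0,1,3], [0,1,5], [0,2,3], [0,2,4], [0,4,5], [1,2,4], [1,2,5], [1,3,4], [2,3,5], [3,4,5]

giving chain groups C_0 ≅ Z^6, C_1 ≅ Z^15, C_2 ≅ Z^10.

Boundary ∂_1: C_1 → C_0 sends each edge [p,q] (with p < q) to q − p. For instance
  ∂[0,1] = [1] − [0].
This gives a 6×15 integer matrix of rank 5; reducing to Smith normal form yields diagonal entries (1,1,1,1,1).

The boundary map ∂_2: C_2 → C_1 maps a triangle to the signed sum of its edges. For instance
  ∂[1,2,5] = [2,5] − [1,5] + [1,2],
  ∂[2,3,5] = [3,5] − [2,5] + [2,3].
The resulting 15×10 matrix has rank 10, and its Smith normal form has invariant factors (1,1,1,1,1,1,1,1,1,2).

Computing H_k = (kernel of ∂_k) / (image of ∂_{k+1}):

  H_1: rank ker ∂_1 − rank ∂_2 = (15 − 5) − 10 = 0, and ∂_2 has invariant factor 2 > 1, so H_1 = Z_2.

H_1 ≅ Z_2.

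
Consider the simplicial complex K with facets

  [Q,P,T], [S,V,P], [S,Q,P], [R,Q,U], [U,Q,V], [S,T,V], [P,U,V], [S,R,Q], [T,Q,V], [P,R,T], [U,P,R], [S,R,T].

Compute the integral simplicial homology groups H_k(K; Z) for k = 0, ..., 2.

H_0 = Z,  H_1 = Z_2,  H_2 = 0.

Order the vertices as P < Q < R < S < T < U < V. Listing each simplex with vertices in this order, K has dimension 2 with simplices:

  0-simplices (7): P, Q, R, S, T, U, V
  1-simplices (18): PQ, PR, PS, PT, PU, PV, QR, QS, QT, QU, QV, RS, RT, RU, ST, SV, TV, UV
  2-simplices (12): PQS, PQT, PRT, PRU, PSV, PUV, QRS, QRU, QTV, QUV, RST, STV

giving chain groups C_0 ≅ Z^7, C_1 ≅ Z^18, C_2 ≅ Z^12.

The boundary map ∂_1: C_1 → C_0 sends each edge [p,q] (with p < q) to q − p.
The resulting 7×18 matrix has rank 6, and its Smith normal form has invariant factors (1,1,1,1,1,1).

∂_2: C_2 → C_1 acts by ∂[p,q,r] = [q,r] − [p,r] + [p,q]. For instance
  ∂PRU = RU − PU + PR,
  ∂QRU = RU − QU + QR.
This gives a 18×12 integer matrix of rank 12; reducing to Smith normal form yields diagonal entries (1,1,1,1,1,1,1,1,1,1,1,2).

From H_k ≅ ker(∂_k) / im(∂_{k+1}) we obtain:

  H_0: rank C_0 − rank ∂_1 = 7 − 6 = 1, and the invariant factors of ∂_1 are all 1, so H_0 = Z.
  H_1: rank ker ∂_1 − rank ∂_2 = (18 − 6) − 12 = 0, and ∂_2 has invariant factor 2 > 1, so H_1 = Z_2.
  H_2: rank ker ∂_2 − rank ∂_3 = (12 − 12) − 0 = 0, and there is no ∂_3, so H_2 = 0.

(K is a triangulation of the real projective plane RP^2.)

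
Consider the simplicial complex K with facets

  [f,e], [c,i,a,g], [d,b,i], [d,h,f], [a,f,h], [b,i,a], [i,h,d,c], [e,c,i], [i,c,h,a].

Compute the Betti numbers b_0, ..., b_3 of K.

b_0 = 1, b_1 = 1, b_2 = 0, b_3 = 0.

Take the total order a < b < c < d < e < f < g < h < i on the vertex set. Then K (dimension 3) consists of the simplices:

  0-simplices (9): a, b, c, d, e, f, g, h, i
  1-simplices (21): ab, ac, af, ag, ah, ai, bd, bi, cd, ce, cg, ch, ci, df, dh, di, ef, ei, fh, gi, hi
  2-simplices (15): abi, acg, ach, aci, afh, agi, ahi, bdi, cdh, cdi, cei, cgi, chi, dfh, dhi
  3-simplices (3): acgi, achi, cdhi

so the chain groups are C_0 ≅ Z^9, C_1 ≅ Z^21, C_2 ≅ Z^15, C_3 ≅ Z^3.

The boundary map ∂_1: C_1 → C_0 sends each edge [p,q] (with p < q) to q − p. For instance
  ∂cg = g − c.
This gives a 9×21 integer matrix of rank 8; reducing to Smith normal form yields diagonal entries (1,1,1,1,1,1,1,1).

The boundary map ∂_2: C_2 → C_1 acts by ∂[p,q,r] = [q,r] − [p,r] + [p,q]. For instance
  ∂aci = ci − ai + ac,
  ∂agi = gi − ai + ag.
As a 21×15 matrix over Z this has rank 12, with invariant factors (1,1,1,1,1,1,1,1,1,1,1,1).

Boundary ∂_3: C_3 → C_2 sends each 3-simplex σ to the alternating sum Σ_i (−1)^i (σ with its i-th vertex removed). For instance
  ∂cdhi = dhi − chi + cdi − cdh,
  ∂acgi = cgi − agi + aci − acg.
As a 15×3 matrix over Z this has rank 3, with invariant factors (1,1,1).

Now H_k = ker ∂_k / im ∂_{k+1}, so:

  H_0: rank C_0 − rank ∂_1 = 9 − 8 = 1, and the invariant factors of ∂_1 are all 1, so H_0 = Z.
  H_1: rank ker ∂_1 − rank ∂_2 = (21 − 8) − 12 = 1, and the invariant factors of ∂_2 are all 1, so H_1 = Z.
  H_2: rank ker ∂_2 − rank ∂_3 = (15 − 12) − 3 = 0, and the invariant factors of ∂_3 are all 1, so H_2 = 0.
  H_3: rank ker ∂_3 − rank ∂_4 = (3 − 3) − 0 = 0, and there is no ∂_4, so H_3 = 0.

As a check, the Euler characteristic is 9 − 21 + 15 − 3 = 0, which agrees with 1 − 1 + 0 − 0 = 0.

Hence the Betti numbers are b_0 = 1, b_1 = 1, b_2 = 0, b_3 = 0.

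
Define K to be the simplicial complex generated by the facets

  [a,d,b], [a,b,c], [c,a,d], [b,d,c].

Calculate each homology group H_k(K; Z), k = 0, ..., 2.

We work with the vertex ordering a < b < c < d. The simplices of K, each written with vertices in increasing order, are:

  0-simplices (4): a, b, c, d
  1-simplices (6): ab, ac, ad, bc, bd, cd
  2-simplices (4): abc, abd, acd, bcd

Hence C_0 ≅ Z^4, C_1 ≅ Z^6, C_2 ≅ Z^4.

Boundary ∂_1: C_1 → C_0 is given by ∂[p,q] = [q] − [p]. For instance
  ∂bd = d − b.
As a 4×6 matrix over Z this has rank 3, with invariant factors (1,1,1).

∂_2: C_2 → C_1 acts by ∂[p,q,r] = [q,r] − [p,r] + [p,q]. For instance
  ∂bcd = cd − bd + bc,
  ∂abd = bd − ad + ab.
As a 6×4 matrix over Z this has rank 3, with invariant factors (1,1,1).

From H_k ≅ ker(∂_k) / im(∂_{k+1}) we obtain:

  H_0: rank C_0 − rank ∂_1 = 4 − 3 = 1, and the invariant factors of ∂_1 are all 1, so H_0 ≅ Z.
  H_1: rank ker ∂_1 − rank ∂_2 = (6 − 3) − 3 = 0, and the invariant factors of ∂_2 are all 1, so H_1 ≅ 0.
  H_2: rank ker ∂_2 − rank ∂_3 = (4 − 3) − 0 = 1, and there is no ∂_3, so H_2 ≅ Z.

H_0 = Z,  H_1 = 0,  H_2 = Z.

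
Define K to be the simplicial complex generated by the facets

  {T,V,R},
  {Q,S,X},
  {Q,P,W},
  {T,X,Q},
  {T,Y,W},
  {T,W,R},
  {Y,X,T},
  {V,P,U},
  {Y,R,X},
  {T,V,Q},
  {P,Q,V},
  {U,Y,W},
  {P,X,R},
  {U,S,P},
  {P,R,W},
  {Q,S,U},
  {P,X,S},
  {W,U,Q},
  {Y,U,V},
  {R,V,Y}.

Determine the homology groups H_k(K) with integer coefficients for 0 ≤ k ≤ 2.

H_0 ≅ Z,  H_1 ≅ Z ⊕ Z/2Z,  H_2 = 0.

Take the total order P < Q < R < S < T < U < V < W < X < Y on the vertex set. Then K (dimension 2) consists of the simplices:

  0-simplices (10): P, Q, R, S, T, U, V, W, X, Y
  1-simplices (30): PQ, PR, PS, PU, PV, PW, PX, QS, QT, QU, QV, QW, QX, RT, RV, RW, RX, RY, SU, SX, TV, TW, TX, TY, UV, UW, UY, VY, WY, XY
  2-simplices (20): PQV, PQW, PRW, PRX, PSU, PSX, PUV, QSU, QSX, QTV, QTX, QUW, RTV, RTW, RVY, RXY, TWY, TXY, UVY, UWY

giving chain groups C_0 ≅ Z^10, C_1 ≅ Z^30, C_2 ≅ Z^20.

The boundary map ∂_1: C_1 → C_0 is given by ∂[p,q] = [q] − [p]. For instance
  ∂VY = Y − V.
The 10×30 boundary matrix has rank 9 and Smith normal form diag(1,1,1,1,1,1,1,1,1).

Boundary ∂_2: C_2 → C_1 acts by ∂[p,q,r] = [q,r] − [p,r] + [p,q]. For instance
  ∂PRW = RW − PW + PR,
  ∂UVY = VY − UY + UV.
As a 30×20 matrix over Z this has rank 20, with invariant factors (1,1,1,1,1,1,1,1,1,1,1,1,1,1,1,1,1,1,1,2).

From H_k ≅ ker(∂_k) / im(∂_{k+1}) we obtain:

  H_0: rank C_0 − rank ∂_1 = 10 − 9 = 1, and the invariant factors of ∂_1 are all 1, so H_0 = Z.
  H_1: rank ker ∂_1 − rank ∂_2 = (30 − 9) − 20 = 1, and ∂_2 has invariant factor 2 > 1, so H_1 = Z ⊕ Z/2Z.
  H_2: rank ker ∂_2 − rank ∂_3 = (20 − 20) − 0 = 0, and there is no ∂_3, so H_2 = 0.

(K is a triangulation of the Klein bottle.)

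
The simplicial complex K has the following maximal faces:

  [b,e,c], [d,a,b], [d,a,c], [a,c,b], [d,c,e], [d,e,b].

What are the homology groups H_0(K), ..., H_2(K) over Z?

K has 5 vertices, 9 edges, 6 triangles.
rank ∂_0 = 0, rank ∂_1 = 4 ⇒ b_0 = 5 − 0 − 4 = 1; all invariant factors of ∂_1 are 1 so no torsion. So H_0 = Z.
rank ∂_1 = 4, rank ∂_2 = 5 ⇒ b_1 = 9 − 4 − 5 = 0; all invariant factors of ∂_2 are 1 so no torsion. So H_1 = 0.
rank ∂_2 = 5, rank ∂_3 = 0 ⇒ b_2 = 6 − 5 − 0 = 1. So H_2 = Z.

H_0 = Z,  H_1 = 0,  H_2 = Z.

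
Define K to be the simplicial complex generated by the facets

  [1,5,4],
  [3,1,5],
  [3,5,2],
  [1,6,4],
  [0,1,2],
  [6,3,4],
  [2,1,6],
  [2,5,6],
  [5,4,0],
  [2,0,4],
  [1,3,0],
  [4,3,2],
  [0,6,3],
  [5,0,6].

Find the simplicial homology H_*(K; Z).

H_0 = Z,  H_1 = Z^2,  H_2 = Z.

We work with the vertex ordering 0 < 1 < 2 < 3 < 4 < 5 < 6. The simplices of K, each written with vertices in increasing order, are:

  0-simplices (7): [0], [1], [2], [3], [4], [5], [6]
  1-simplices (21): [0,1], [0,2], [0,3], [0,4], [0,5], [0,6], [1,2], [1,3], [1,4], [1,5], [1,6], [2,3], [2,4], [2,5], [2,6], [3,4], [3,5], [3,6], [4,5], [4,6], [5,6]
  2-simplices (14): [0,1,2], [0,1,3], [0,2,4], [0,3,6], [0,4,5], [0,5,6], [1,2,6], [1,3,5], [1,4,5], [1,4,6], [2,3,4], [2,3,5], [2,5,6], [3,4,6]

so the chain groups are C_0 ≅ Z^7, C_1 ≅ Z^21, C_2 ≅ Z^14.

∂_1: C_1 → C_0 maps an edge to its endpoints' difference, ∂[p,q] = q − p. For instance
  ∂[4,6] = [6] − [4].
This gives a 7×21 integer matrix of rank 6; reducing to Smith normal form yields diagonal entries (1,1,1,1,1,1).

∂_2: C_2 → C_1 maps a triangle to the signed sum of its edges. For instance
  ∂[2,5,6] = [5,6] − [2,6] + [2,5],
  ∂[0,5,6] = [5,6] − [0,6] + [0,5].
As a 21×14 matrix over Z this has rank 13, with invariant factors (1,1,1,1,1,1,1,1,1,1,1,1,1).

Reading off H_k = ker ∂_k / im ∂_{k+1}:

  H_0: rank C_0 − rank ∂_1 = 7 − 6 = 1, and the invariant factors of ∂_1 are all 1, so H_0 ≅ Z.
  H_1: rank ker ∂_1 − rank ∂_2 = (21 − 6) − 13 = 2, and the invariant factors of ∂_2 are all 1, so H_1 ≅ Z^2.
  H_2: rank ker ∂_2 − rank ∂_3 = (14 − 13) − 0 = 1, and there is no ∂_3, so H_2 ≅ Z.

As a check, the Euler characteristic is 7 − 21 + 14 = 0, which agrees with 1 − 2 + 1 = 0.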